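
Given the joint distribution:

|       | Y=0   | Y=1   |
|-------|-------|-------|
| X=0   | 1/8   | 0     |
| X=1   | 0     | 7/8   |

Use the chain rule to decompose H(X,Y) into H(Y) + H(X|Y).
By the chain rule: H(X,Y) = H(Y) + H(X|Y)

Marginal P(Y) (column sums):
  P(Y=0) = 1/8 + 0 = 1/8
  P(Y=1) = 0 + 7/8 = 7/8
H(Y) = -[(1/8)·log₂(1/8) + (7/8)·log₂(7/8)]
  = 0.3750 + 0.1686
  = 0.5436 bits
H(X|Y) = -Σ P(X,Y)·log₂ P(X|Y), where P(X|Y) = P(X,Y) / P(Y)
  (cells with P(X,Y) = 0 contribute 0)
  (X=0,Y=0): P(X|Y) = (1/8)/(1/8) = 1;  -(1/8)·log₂(1) = 0.0000
  (X=1,Y=1): P(X|Y) = (7/8)/(7/8) = 1;  -(7/8)·log₂(1) = 0.0000
H(X|Y) = 0.0000 + 0.0000
  = 0.0000 bits

H(X,Y) = H(Y) + H(X|Y) = 0.5436 + 0.0000 = 0.5436 bits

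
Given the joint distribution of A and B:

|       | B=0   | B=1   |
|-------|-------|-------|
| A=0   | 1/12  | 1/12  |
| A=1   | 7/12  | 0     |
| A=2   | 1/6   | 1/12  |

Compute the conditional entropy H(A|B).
Marginal P(B) (column sums):
  P(B=0) = 1/12 + 7/12 + 1/6 = 5/6
  P(B=1) = 1/12 + 0 + 1/12 = 1/6

H(A|B) = -Σ P(A,B)·log₂ P(A|B), where P(A|B) = P(A,B) / P(B)
  (cells with P(A,B) = 0 contribute 0)
  (A=0,B=0): P(A|B) = (1/12)/(5/6) = 1/10;  -(1/12)·log₂(1/10) = 0.2768
  (A=0,B=1): P(A|B) = (1/12)/(1/6) = 1/2;  -(1/12)·log₂(1/2) = 0.0833
  (A=1,B=0): P(A|B) = (7/12)/(5/6) = 7/10;  -(7/12)·log₂(7/10) = 0.3002
  (A=2,B=0): P(A|B) = (1/6)/(5/6) = 1/5;  -(1/6)·log₂(1/5) = 0.3870
  (A=2,B=1): P(A|B) = (1/12)/(1/6) = 1/2;  -(1/12)·log₂(1/2) = 0.0833
H(A|B) = 0.2768 + 0.0833 + 0.3002 + 0.3870 + 0.0833
  = 1.1306 bits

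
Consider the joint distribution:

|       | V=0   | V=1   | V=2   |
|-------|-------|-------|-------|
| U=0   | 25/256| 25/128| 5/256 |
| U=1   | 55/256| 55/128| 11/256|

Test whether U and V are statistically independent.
Marginal P(U) (row sums):
  P(U=0) = 25/256 + 25/128 + 5/256 = 5/16
  P(U=1) = 55/256 + 55/128 + 11/256 = 11/16
Marginal P(V) (column sums):
  P(V=0) = 25/256 + 55/256 = 5/16
  P(V=1) = 25/128 + 55/128 = 5/8
  P(V=2) = 5/256 + 11/256 = 1/16

U and V are independent iff P(U=i,V=j) = P(U=i)·P(V=j) for every cell.
  P(U=0)·P(V=0) = 5/16 × 5/16 = 25/256 = P(U=0,V=0) ✓
  P(U=0)·P(V=1) = 5/16 × 5/8 = 25/128 = P(U=0,V=1) ✓
  P(U=0)·P(V=2) = 5/16 × 1/16 = 5/256 = P(U=0,V=2) ✓
  P(U=1)·P(V=0) = 11/16 × 5/16 = 55/256 = P(U=1,V=0) ✓
  P(U=1)·P(V=1) = 11/16 × 5/8 = 55/128 = P(U=1,V=1) ✓
  P(U=1)·P(V=2) = 11/16 × 1/16 = 11/256 = P(U=1,V=2) ✓

Yes, U and V are independent: every cell factors, so I(U;V) = 0 bits.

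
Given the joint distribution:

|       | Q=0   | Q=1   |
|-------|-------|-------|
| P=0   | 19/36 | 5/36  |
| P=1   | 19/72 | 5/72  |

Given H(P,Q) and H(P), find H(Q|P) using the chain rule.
From the chain rule: H(P,Q) = H(P) + H(Q|P)
Therefore: H(Q|P) = H(P,Q) - H(P)

H(P,Q) = -[(19/36)·log₂(19/36) + (5/36)·log₂(5/36) + (19/72)·log₂(19/72) + (5/72)·log₂(5/72)]
  = 0.4866 + 0.3956 + 0.5072 + 0.2672
  = 1.6566 bits
Marginal P(P) (row sums):
  P(P=0) = 19/36 + 5/36 = 2/3
  P(P=1) = 19/72 + 5/72 = 1/3
H(P) = -[(2/3)·log₂(2/3) + (1/3)·log₂(1/3)]
  = 0.3900 + 0.5283
  = 0.9183 bits

H(Q|P) = 1.6566 - 0.9183 = 0.7383 bits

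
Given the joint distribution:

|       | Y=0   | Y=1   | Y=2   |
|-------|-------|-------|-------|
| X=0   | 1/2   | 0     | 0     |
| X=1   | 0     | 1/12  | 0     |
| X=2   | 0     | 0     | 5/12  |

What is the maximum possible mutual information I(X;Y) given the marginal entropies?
The upper bound on mutual information is I(X;Y) ≤ min(H(X), H(Y)).

Marginal P(X) (row sums):
  P(X=0) = 1/2 + 0 + 0 = 1/2
  P(X=1) = 0 + 1/12 + 0 = 1/12
  P(X=2) = 0 + 0 + 5/12 = 5/12
Marginal P(Y) (column sums):
  P(Y=0) = 1/2 + 0 + 0 = 1/2
  P(Y=1) = 0 + 1/12 + 0 = 1/12
  P(Y=2) = 0 + 0 + 5/12 = 5/12

H(X) = -[(1/2)·log₂(1/2) + (1/12)·log₂(1/12) + (5/12)·log₂(5/12)]
  = 0.5000 + 0.2987 + 0.5263
  = 1.3250 bits
H(Y) = -[(1/2)·log₂(1/2) + (1/12)·log₂(1/12) + (5/12)·log₂(5/12)]
  = 0.5000 + 0.2987 + 0.5263
  = 1.3250 bits

Maximum possible I(X;Y) = min(1.3250, 1.3250) = 1.3250 bits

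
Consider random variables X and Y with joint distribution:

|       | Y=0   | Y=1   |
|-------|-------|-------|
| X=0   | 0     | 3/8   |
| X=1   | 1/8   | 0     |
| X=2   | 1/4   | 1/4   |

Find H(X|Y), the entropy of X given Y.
Marginal P(Y) (column sums):
  P(Y=0) = 0 + 1/8 + 1/4 = 3/8
  P(Y=1) = 3/8 + 0 + 1/4 = 5/8

H(X|Y) = -Σ P(X,Y)·log₂ P(X|Y), where P(X|Y) = P(X,Y) / P(Y)
  (cells with P(X,Y) = 0 contribute 0)
  (X=0,Y=1): P(X|Y) = (3/8)/(5/8) = 3/5;  -(3/8)·log₂(3/5) = 0.2764
  (X=1,Y=0): P(X|Y) = (1/8)/(3/8) = 1/3;  -(1/8)·log₂(1/3) = 0.1981
  (X=2,Y=0): P(X|Y) = (1/4)/(3/8) = 2/3;  -(1/4)·log₂(2/3) = 0.1462
  (X=2,Y=1): P(X|Y) = (1/4)/(5/8) = 2/5;  -(1/4)·log₂(2/5) = 0.3305
H(X|Y) = 0.2764 + 0.1981 + 0.1462 + 0.3305
  = 0.9512 bits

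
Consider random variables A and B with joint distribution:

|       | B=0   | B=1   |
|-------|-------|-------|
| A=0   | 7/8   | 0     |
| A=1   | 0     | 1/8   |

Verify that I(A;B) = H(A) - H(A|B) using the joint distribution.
Left side, from I(A;B) = H(A) + H(B) - H(A,B):
Marginal P(A) (row sums):
  P(A=0) = 7/8 + 0 = 7/8
  P(A=1) = 0 + 1/8 = 1/8
Marginal P(B) (column sums):
  P(B=0) = 7/8 + 0 = 7/8
  P(B=1) = 0 + 1/8 = 1/8

H(A) = -[(7/8)·log₂(7/8) + (1/8)·log₂(1/8)]
  = 0.1686 + 0.3750
  = 0.5436 bits
H(B) = -[(7/8)·log₂(7/8) + (1/8)·log₂(1/8)]
  = 0.1686 + 0.3750
  = 0.5436 bits
H(A,B) = -[(7/8)·log₂(7/8) + (1/8)·log₂(1/8)]
  = 0.1686 + 0.3750
  = 0.5436 bits

I(A;B) = H(A) + H(B) - H(A,B)
  = 0.5436 + 0.5436 - 0.5436
  = 0.5436 bits

Right side, with H(A|B) computed directly from the conditional probabilities:
H(A|B) = -Σ P(A,B)·log₂ P(A|B), where P(A|B) = P(A,B) / P(B)
  (cells with P(A,B) = 0 contribute 0)
  (A=0,B=0): P(A|B) = (7/8)/(7/8) = 1;  -(7/8)·log₂(1) = 0.0000
  (A=1,B=1): P(A|B) = (1/8)/(1/8) = 1;  -(1/8)·log₂(1) = 0.0000
H(A|B) = 0.0000 + 0.0000
  = 0.0000 bits
H(A) - H(A|B) = 0.5436 - 0.0000 = 0.5436 bits

Both sides equal 0.5436 bits, so I(A;B) = H(A) - H(A|B) ✓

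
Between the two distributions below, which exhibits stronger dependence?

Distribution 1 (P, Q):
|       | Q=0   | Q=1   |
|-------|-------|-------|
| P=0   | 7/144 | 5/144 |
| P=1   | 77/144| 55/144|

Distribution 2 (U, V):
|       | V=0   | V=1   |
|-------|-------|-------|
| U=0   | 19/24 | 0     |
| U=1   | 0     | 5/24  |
Distribution 1 (P, Q):
Marginal P(P) (row sums):
  P(P=0) = 7/144 + 5/144 = 1/12
  P(P=1) = 77/144 + 55/144 = 11/12
Marginal P(Q) (column sums):
  P(Q=0) = 7/144 + 77/144 = 7/12
  P(Q=1) = 5/144 + 55/144 = 5/12

H(P) = -[(1/12)·log₂(1/12) + (11/12)·log₂(11/12)]
  = 0.2987 + 0.1151
  = 0.4138 bits
H(Q) = -[(7/12)·log₂(7/12) + (5/12)·log₂(5/12)]
  = 0.4536 + 0.5263
  = 0.9799 bits
H(P,Q) = -[(7/144)·log₂(7/144) + (5/144)·log₂(5/144) + (77/144)·log₂(77/144) + (55/144)·log₂(55/144)]
  = 0.2121 + 0.1683 + 0.4829 + 0.5304
  = 1.3937 bits

I(P;Q) = H(P) + H(Q) - H(P,Q)
  = 0.4138 + 0.9799 - 1.3937
  = 0.0000 bits

Distribution 2 (U, V):
Marginal P(U) (row sums):
  P(U=0) = 19/24 + 0 = 19/24
  P(U=1) = 0 + 5/24 = 5/24
Marginal P(V) (column sums):
  P(V=0) = 19/24 + 0 = 19/24
  P(V=1) = 0 + 5/24 = 5/24

H(U) = -[(19/24)·log₂(19/24) + (5/24)·log₂(5/24)]
  = 0.2668 + 0.4715
  = 0.7383 bits
H(V) = -[(19/24)·log₂(19/24) + (5/24)·log₂(5/24)]
  = 0.2668 + 0.4715
  = 0.7383 bits
H(U,V) = -[(19/24)·log₂(19/24) + (5/24)·log₂(5/24)]
  = 0.2668 + 0.4715
  = 0.7383 bits

I(U;V) = H(U) + H(V) - H(U,V)
  = 0.7383 + 0.7383 - 0.7383
  = 0.7383 bits

I(U;V) = 0.7383 bits > I(P;Q) = 0.0000 bits, so (U, V) has the higher mutual information (stronger dependence).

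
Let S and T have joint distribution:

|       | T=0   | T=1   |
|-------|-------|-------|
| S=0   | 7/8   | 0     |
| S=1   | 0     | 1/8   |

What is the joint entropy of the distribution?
H(S,T) = -Σ P(S,T) log₂ P(S,T), summed over the non-zero cells:
H(S,T) = -[(7/8)·log₂(7/8) + (1/8)·log₂(1/8)]
  = 0.1686 + 0.3750
  = 0.5436 bits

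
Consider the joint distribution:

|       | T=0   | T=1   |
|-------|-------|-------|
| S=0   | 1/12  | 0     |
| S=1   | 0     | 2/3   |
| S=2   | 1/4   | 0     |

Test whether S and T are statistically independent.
Marginal P(S) (row sums):
  P(S=0) = 1/12 + 0 = 1/12
  P(S=1) = 0 + 2/3 = 2/3
  P(S=2) = 1/4 + 0 = 1/4
Marginal P(T) (column sums):
  P(T=0) = 1/12 + 0 + 1/4 = 1/3
  P(T=1) = 0 + 2/3 + 0 = 2/3

S and T are independent iff P(S=i,T=j) = P(S=i)·P(T=j) for every cell.
  P(S=0)·P(T=0) = 1/12 × 1/3 = 1/36, but P(S=0,T=0) = 1/12 ✗

No, S and T are not independent. Quantitatively, I(S;T) > 0:

H(S) = -[(1/12)·log₂(1/12) + (2/3)·log₂(2/3) + (1/4)·log₂(1/4)]
  = 0.2987 + 0.3900 + 0.5000
  = 1.1887 bits
H(T) = -[(1/3)·log₂(1/3) + (2/3)·log₂(2/3)]
  = 0.5283 + 0.3900
  = 0.9183 bits
H(S,T) = -[(1/12)·log₂(1/12) + (2/3)·log₂(2/3) + (1/4)·log₂(1/4)]
  = 0.2987 + 0.3900 + 0.5000
  = 1.1887 bits
I(S;T) = H(S) + H(T) - H(S,T) = 1.1887 + 0.9183 - 1.1887 = 0.9183 bits > 0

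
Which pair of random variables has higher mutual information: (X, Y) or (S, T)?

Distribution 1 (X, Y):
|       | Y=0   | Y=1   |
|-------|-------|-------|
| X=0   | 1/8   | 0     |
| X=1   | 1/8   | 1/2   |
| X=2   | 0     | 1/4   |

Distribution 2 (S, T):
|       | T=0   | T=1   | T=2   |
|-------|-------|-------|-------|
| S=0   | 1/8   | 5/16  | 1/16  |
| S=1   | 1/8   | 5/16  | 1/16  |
Distribution 1 (X, Y):
Marginal P(X) (row sums):
  P(X=0) = 1/8 + 0 = 1/8
  P(X=1) = 1/8 + 1/2 = 5/8
  P(X=2) = 0 + 1/4 = 1/4
Marginal P(Y) (column sums):
  P(Y=0) = 1/8 + 1/8 + 0 = 1/4
  P(Y=1) = 0 + 1/2 + 1/4 = 3/4

H(X) = -[(1/8)·log₂(1/8) + (5/8)·log₂(5/8) + (1/4)·log₂(1/4)]
  = 0.3750 + 0.4238 + 0.5000
  = 1.2988 bits
H(Y) = -[(1/4)·log₂(1/4) + (3/4)·log₂(3/4)]
  = 0.5000 + 0.3113
  = 0.8113 bits
H(X,Y) = -[(1/8)·log₂(1/8) + (1/8)·log₂(1/8) + (1/2)·log₂(1/2) + (1/4)·log₂(1/4)]
  = 0.3750 + 0.3750 + 0.5000 + 0.5000
  = 1.7500 bits

I(X;Y) = H(X) + H(Y) - H(X,Y)
  = 1.2988 + 0.8113 - 1.7500
  = 0.3601 bits

Distribution 2 (S, T):
Marginal P(S) (row sums):
  P(S=0) = 1/8 + 5/16 + 1/16 = 1/2
  P(S=1) = 1/8 + 5/16 + 1/16 = 1/2
Marginal P(T) (column sums):
  P(T=0) = 1/8 + 1/8 = 1/4
  P(T=1) = 5/16 + 5/16 = 5/8
  P(T=2) = 1/16 + 1/16 = 1/8

H(S) = -[(1/2)·log₂(1/2) + (1/2)·log₂(1/2)]
  = 0.5000 + 0.5000
  = 1.0000 bits
H(T) = -[(1/4)·log₂(1/4) + (5/8)·log₂(5/8) + (1/8)·log₂(1/8)]
  = 0.5000 + 0.4238 + 0.3750
  = 1.2988 bits
H(S,T) = -[(1/8)·log₂(1/8) + (5/16)·log₂(5/16) + (1/16)·log₂(1/16) + (1/8)·log₂(1/8) + (5/16)·log₂(5/16) + (1/16)·log₂(1/16)]
  = 0.3750 + 0.5244 + 0.2500 + 0.3750 + 0.5244 + 0.2500
  = 2.2988 bits

I(S;T) = H(S) + H(T) - H(S,T)
  = 1.0000 + 1.2988 - 2.2988
  = 0.0000 bits

I(X;Y) = 0.3601 bits > I(S;T) = 0.0000 bits, so (X, Y) has the higher mutual information (stronger dependence).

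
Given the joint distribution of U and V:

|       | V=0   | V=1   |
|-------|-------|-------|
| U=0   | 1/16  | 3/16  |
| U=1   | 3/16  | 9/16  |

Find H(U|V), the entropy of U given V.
Marginal P(V) (column sums):
  P(V=0) = 1/16 + 3/16 = 1/4
  P(V=1) = 3/16 + 9/16 = 3/4

H(U|V) = -Σ P(U,V)·log₂ P(U|V), where P(U|V) = P(U,V) / P(V)
  (U=0,V=0): P(U|V) = (1/16)/(1/4) = 1/4;  -(1/16)·log₂(1/4) = 0.1250
  (U=0,V=1): P(U|V) = (3/16)/(3/4) = 1/4;  -(3/16)·log₂(1/4) = 0.3750
  (U=1,V=0): P(U|V) = (3/16)/(1/4) = 3/4;  -(3/16)·log₂(3/4) = 0.0778
  (U=1,V=1): P(U|V) = (9/16)/(3/4) = 3/4;  -(9/16)·log₂(3/4) = 0.2335
H(U|V) = 0.1250 + 0.3750 + 0.0778 + 0.2335
  = 0.8113 bits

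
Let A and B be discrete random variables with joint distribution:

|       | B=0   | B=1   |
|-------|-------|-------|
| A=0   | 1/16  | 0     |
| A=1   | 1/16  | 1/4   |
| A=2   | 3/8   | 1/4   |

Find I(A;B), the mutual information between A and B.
Marginal P(A) (row sums):
  P(A=0) = 1/16 + 0 = 1/16
  P(A=1) = 1/16 + 1/4 = 5/16
  P(A=2) = 3/8 + 1/4 = 5/8
Marginal P(B) (column sums):
  P(B=0) = 1/16 + 1/16 + 3/8 = 1/2
  P(B=1) = 0 + 1/4 + 1/4 = 1/2

H(A) = -[(1/16)·log₂(1/16) + (5/16)·log₂(5/16) + (5/8)·log₂(5/8)]
  = 0.2500 + 0.5244 + 0.4238
  = 1.1982 bits
H(B) = -[(1/2)·log₂(1/2) + (1/2)·log₂(1/2)]
  = 0.5000 + 0.5000
  = 1.0000 bits
H(A,B) = -[(1/16)·log₂(1/16) + (1/16)·log₂(1/16) + (1/4)·log₂(1/4) + (3/8)·log₂(3/8) + (1/4)·log₂(1/4)]
  = 0.2500 + 0.2500 + 0.5000 + 0.5306 + 0.5000
  = 2.0306 bits

I(A;B) = H(A) + H(B) - H(A,B)
  = 1.1982 + 1.0000 - 2.0306
  = 0.1676 bits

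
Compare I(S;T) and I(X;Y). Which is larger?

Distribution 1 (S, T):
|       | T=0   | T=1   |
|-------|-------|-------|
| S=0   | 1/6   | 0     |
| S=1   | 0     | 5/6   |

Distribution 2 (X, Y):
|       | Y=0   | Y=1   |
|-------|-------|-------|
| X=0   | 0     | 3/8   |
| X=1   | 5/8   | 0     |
Distribution 1 (S, T):
Marginal P(S) (row sums):
  P(S=0) = 1/6 + 0 = 1/6
  P(S=1) = 0 + 5/6 = 5/6
Marginal P(T) (column sums):
  P(T=0) = 1/6 + 0 = 1/6
  P(T=1) = 0 + 5/6 = 5/6

H(S) = -[(1/6)·log₂(1/6) + (5/6)·log₂(5/6)]
  = 0.4308 + 0.2192
  = 0.6500 bits
H(T) = -[(1/6)·log₂(1/6) + (5/6)·log₂(5/6)]
  = 0.4308 + 0.2192
  = 0.6500 bits
H(S,T) = -[(1/6)·log₂(1/6) + (5/6)·log₂(5/6)]
  = 0.4308 + 0.2192
  = 0.6500 bits

I(S;T) = H(S) + H(T) - H(S,T)
  = 0.6500 + 0.6500 - 0.6500
  = 0.6500 bits

Distribution 2 (X, Y):
Marginal P(X) (row sums):
  P(X=0) = 0 + 3/8 = 3/8
  P(X=1) = 5/8 + 0 = 5/8
Marginal P(Y) (column sums):
  P(Y=0) = 0 + 5/8 = 5/8
  P(Y=1) = 3/8 + 0 = 3/8

H(X) = -[(3/8)·log₂(3/8) + (5/8)·log₂(5/8)]
  = 0.5306 + 0.4238
  = 0.9544 bits
H(Y) = -[(5/8)·log₂(5/8) + (3/8)·log₂(3/8)]
  = 0.4238 + 0.5306
  = 0.9544 bits
H(X,Y) = -[(3/8)·log₂(3/8) + (5/8)·log₂(5/8)]
  = 0.5306 + 0.4238
  = 0.9544 bits

I(X;Y) = H(X) + H(Y) - H(X,Y)
  = 0.9544 + 0.9544 - 0.9544
  = 0.9544 bits

I(X;Y) = 0.9544 bits > I(S;T) = 0.6500 bits, so (X, Y) has the higher mutual information (stronger dependence).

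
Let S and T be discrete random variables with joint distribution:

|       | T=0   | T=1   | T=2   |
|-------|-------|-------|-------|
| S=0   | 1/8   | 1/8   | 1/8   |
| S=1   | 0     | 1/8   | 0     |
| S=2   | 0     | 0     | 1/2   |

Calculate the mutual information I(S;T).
Marginal P(S) (row sums):
  P(S=0) = 1/8 + 1/8 + 1/8 = 3/8
  P(S=1) = 0 + 1/8 + 0 = 1/8
  P(S=2) = 0 + 0 + 1/2 = 1/2
Marginal P(T) (column sums):
  P(T=0) = 1/8 + 0 + 0 = 1/8
  P(T=1) = 1/8 + 1/8 + 0 = 1/4
  P(T=2) = 1/8 + 0 + 1/2 = 5/8

H(S) = -[(3/8)·log₂(3/8) + (1/8)·log₂(1/8) + (1/2)·log₂(1/2)]
  = 0.5306 + 0.3750 + 0.5000
  = 1.4056 bits
H(T) = -[(1/8)·log₂(1/8) + (1/4)·log₂(1/4) + (5/8)·log₂(5/8)]
  = 0.3750 + 0.5000 + 0.4238
  = 1.2988 bits
H(S,T) = -[(1/8)·log₂(1/8) + (1/8)·log₂(1/8) + (1/8)·log₂(1/8) + (1/8)·log₂(1/8) + (1/2)·log₂(1/2)]
  = 0.3750 + 0.3750 + 0.3750 + 0.3750 + 0.5000
  = 2.0000 bits

I(S;T) = H(S) + H(T) - H(S,T)
  = 1.4056 + 1.2988 - 2.0000
  = 0.7044 bits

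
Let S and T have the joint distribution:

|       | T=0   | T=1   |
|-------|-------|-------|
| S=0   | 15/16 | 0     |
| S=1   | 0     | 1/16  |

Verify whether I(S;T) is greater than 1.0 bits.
Marginal P(S) (row sums):
  P(S=0) = 15/16 + 0 = 15/16
  P(S=1) = 0 + 1/16 = 1/16
Marginal P(T) (column sums):
  P(T=0) = 15/16 + 0 = 15/16
  P(T=1) = 0 + 1/16 = 1/16

H(S) = -[(15/16)·log₂(15/16) + (1/16)·log₂(1/16)]
  = 0.0873 + 0.2500
  = 0.3373 bits
H(T) = -[(15/16)·log₂(15/16) + (1/16)·log₂(1/16)]
  = 0.0873 + 0.2500
  = 0.3373 bits
H(S,T) = -[(15/16)·log₂(15/16) + (1/16)·log₂(1/16)]
  = 0.0873 + 0.2500
  = 0.3373 bits

I(S;T) = H(S) + H(T) - H(S,T)
  = 0.3373 + 0.3373 - 0.3373
  = 0.3373 bits

No. I(S;T) = 0.3373 bits, which is ≤ 1.0 bits.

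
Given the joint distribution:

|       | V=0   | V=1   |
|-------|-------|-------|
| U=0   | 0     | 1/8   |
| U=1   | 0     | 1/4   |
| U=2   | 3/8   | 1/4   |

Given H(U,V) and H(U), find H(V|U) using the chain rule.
From the chain rule: H(U,V) = H(U) + H(V|U)
Therefore: H(V|U) = H(U,V) - H(U)

H(U,V) = -[(1/8)·log₂(1/8) + (1/4)·log₂(1/4) + (3/8)·log₂(3/8) + (1/4)·log₂(1/4)]
  = 0.3750 + 0.5000 + 0.5306 + 0.5000
  = 1.9056 bits
Marginal P(U) (row sums):
  P(U=0) = 0 + 1/8 = 1/8
  P(U=1) = 0 + 1/4 = 1/4
  P(U=2) = 3/8 + 1/4 = 5/8
H(U) = -[(1/8)·log₂(1/8) + (1/4)·log₂(1/4) + (5/8)·log₂(5/8)]
  = 0.3750 + 0.5000 + 0.4238
  = 1.2988 bits

H(V|U) = 1.9056 - 1.2988 = 0.6068 bits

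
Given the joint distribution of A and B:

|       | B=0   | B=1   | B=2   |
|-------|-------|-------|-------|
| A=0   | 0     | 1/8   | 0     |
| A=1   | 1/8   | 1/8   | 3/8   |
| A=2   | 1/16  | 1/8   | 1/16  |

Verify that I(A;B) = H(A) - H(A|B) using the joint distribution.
Left side, from I(A;B) = H(A) + H(B) - H(A,B):
Marginal P(A) (row sums):
  P(A=0) = 0 + 1/8 + 0 = 1/8
  P(A=1) = 1/8 + 1/8 + 3/8 = 5/8
  P(A=2) = 1/16 + 1/8 + 1/16 = 1/4
Marginal P(B) (column sums):
  P(B=0) = 0 + 1/8 + 1/16 = 3/16
  P(B=1) = 1/8 + 1/8 + 1/8 = 3/8
  P(B=2) = 0 + 3/8 + 1/16 = 7/16

H(A) = -[(1/8)·log₂(1/8) + (5/8)·log₂(5/8) + (1/4)·log₂(1/4)]
  = 0.3750 + 0.4238 + 0.5000
  = 1.2988 bits
H(B) = -[(3/16)·log₂(3/16) + (3/8)·log₂(3/8) + (7/16)·log₂(7/16)]
  = 0.4528 + 0.5306 + 0.5218
  = 1.5052 bits
H(A,B) = -[(1/8)·log₂(1/8) + (1/8)·log₂(1/8) + (1/8)·log₂(1/8) + (3/8)·log₂(3/8) + (1/16)·log₂(1/16) + (1/8)·log₂(1/8) + (1/16)·log₂(1/16)]
  = 0.3750 + 0.3750 + 0.3750 + 0.5306 + 0.2500 + 0.3750 + 0.2500
  = 2.5306 bits

I(A;B) = H(A) + H(B) - H(A,B)
  = 1.2988 + 1.5052 - 2.5306
  = 0.2734 bits

Right side, with H(A|B) computed directly from the conditional probabilities:
H(A|B) = -Σ P(A,B)·log₂ P(A|B), where P(A|B) = P(A,B) / P(B)
  (cells with P(A,B) = 0 contribute 0)
  (A=0,B=1): P(A|B) = (1/8)/(3/8) = 1/3;  -(1/8)·log₂(1/3) = 0.1981
  (A=1,B=0): P(A|B) = (1/8)/(3/16) = 2/3;  -(1/8)·log₂(2/3) = 0.0731
  (A=1,B=1): P(A|B) = (1/8)/(3/8) = 1/3;  -(1/8)·log₂(1/3) = 0.1981
  (A=1,B=2): P(A|B) = (3/8)/(7/16) = 6/7;  -(3/8)·log₂(6/7) = 0.0834
  (A=2,B=0): P(A|B) = (1/16)/(3/16) = 1/3;  -(1/16)·log₂(1/3) = 0.0991
  (A=2,B=1): P(A|B) = (1/8)/(3/8) = 1/3;  -(1/8)·log₂(1/3) = 0.1981
  (A=2,B=2): P(A|B) = (1/16)/(7/16) = 1/7;  -(1/16)·log₂(1/7) = 0.1755
H(A|B) = 0.1981 + 0.0731 + 0.1981 + 0.0834 + 0.0991 + 0.1981 + 0.1755
  = 1.0254 bits
H(A) - H(A|B) = 1.2988 - 1.0254 = 0.2734 bits

Both sides equal 0.2734 bits, so I(A;B) = H(A) - H(A|B) ✓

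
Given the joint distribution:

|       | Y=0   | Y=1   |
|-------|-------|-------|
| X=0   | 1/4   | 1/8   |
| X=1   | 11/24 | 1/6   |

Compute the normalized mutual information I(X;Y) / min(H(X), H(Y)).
Marginal P(X) (row sums):
  P(X=0) = 1/4 + 1/8 = 3/8
  P(X=1) = 11/24 + 1/6 = 5/8
Marginal P(Y) (column sums):
  P(Y=0) = 1/4 + 11/24 = 17/24
  P(Y=1) = 1/8 + 1/6 = 7/24

H(X) = -[(3/8)·log₂(3/8) + (5/8)·log₂(5/8)]
  = 0.5306 + 0.4238
  = 0.9544 bits
H(Y) = -[(17/24)·log₂(17/24) + (7/24)·log₂(7/24)]
  = 0.3524 + 0.5185
  = 0.8709 bits
H(X,Y) = -[(1/4)·log₂(1/4) + (1/8)·log₂(1/8) + (11/24)·log₂(11/24) + (1/6)·log₂(1/6)]
  = 0.5000 + 0.3750 + 0.5159 + 0.4308
  = 1.8217 bits

I(X;Y) = H(X) + H(Y) - H(X,Y)
  = 0.9544 + 0.8709 - 1.8217
  = 0.0036 bits

min(H(X), H(Y)) = min(0.9544, 0.8709) = 0.8709 bits
Normalized MI = 0.0036 / 0.8709 = 0.0041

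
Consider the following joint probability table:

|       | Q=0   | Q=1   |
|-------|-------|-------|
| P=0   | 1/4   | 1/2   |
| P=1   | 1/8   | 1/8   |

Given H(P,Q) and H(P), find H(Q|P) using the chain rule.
From the chain rule: H(P,Q) = H(P) + H(Q|P)
Therefore: H(Q|P) = H(P,Q) - H(P)

H(P,Q) = -[(1/4)·log₂(1/4) + (1/2)·log₂(1/2) + (1/8)·log₂(1/8) + (1/8)·log₂(1/8)]
  = 0.5000 + 0.5000 + 0.3750 + 0.3750
  = 1.7500 bits
Marginal P(P) (row sums):
  P(P=0) = 1/4 + 1/2 = 3/4
  P(P=1) = 1/8 + 1/8 = 1/4
H(P) = -[(3/4)·log₂(3/4) + (1/4)·log₂(1/4)]
  = 0.3113 + 0.5000
  = 0.8113 bits

H(Q|P) = 1.7500 - 0.8113 = 0.9387 bits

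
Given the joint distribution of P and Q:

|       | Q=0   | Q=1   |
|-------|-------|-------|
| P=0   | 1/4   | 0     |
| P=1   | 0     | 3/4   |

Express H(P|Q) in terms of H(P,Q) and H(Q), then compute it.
H(P|Q) = H(P,Q) - H(Q)

Marginal P(Q) (column sums):
  P(Q=0) = 1/4 + 0 = 1/4
  P(Q=1) = 0 + 3/4 = 3/4

H(P,Q) = -[(1/4)·log₂(1/4) + (3/4)·log₂(3/4)]
  = 0.5000 + 0.3113
  = 0.8113 bits
H(Q) = -[(1/4)·log₂(1/4) + (3/4)·log₂(3/4)]
  = 0.5000 + 0.3113
  = 0.8113 bits

H(P|Q) = 0.8113 - 0.8113 = 0.0000 bits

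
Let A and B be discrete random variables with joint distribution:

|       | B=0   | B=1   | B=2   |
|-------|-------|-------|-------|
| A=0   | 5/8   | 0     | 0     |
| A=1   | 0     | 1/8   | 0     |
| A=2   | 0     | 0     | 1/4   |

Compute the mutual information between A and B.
Marginal P(A) (row sums):
  P(A=0) = 5/8 + 0 + 0 = 5/8
  P(A=1) = 0 + 1/8 + 0 = 1/8
  P(A=2) = 0 + 0 + 1/4 = 1/4
Marginal P(B) (column sums):
  P(B=0) = 5/8 + 0 + 0 = 5/8
  P(B=1) = 0 + 1/8 + 0 = 1/8
  P(B=2) = 0 + 0 + 1/4 = 1/4

H(A) = -[(5/8)·log₂(5/8) + (1/8)·log₂(1/8) + (1/4)·log₂(1/4)]
  = 0.4238 + 0.3750 + 0.5000
  = 1.2988 bits
H(B) = -[(5/8)·log₂(5/8) + (1/8)·log₂(1/8) + (1/4)·log₂(1/4)]
  = 0.4238 + 0.3750 + 0.5000
  = 1.2988 bits
H(A,B) = -[(5/8)·log₂(5/8) + (1/8)·log₂(1/8) + (1/4)·log₂(1/4)]
  = 0.4238 + 0.3750 + 0.5000
  = 1.2988 bits

I(A;B) = H(A) + H(B) - H(A,B)
  = 1.2988 + 1.2988 - 1.2988
  = 1.2988 bits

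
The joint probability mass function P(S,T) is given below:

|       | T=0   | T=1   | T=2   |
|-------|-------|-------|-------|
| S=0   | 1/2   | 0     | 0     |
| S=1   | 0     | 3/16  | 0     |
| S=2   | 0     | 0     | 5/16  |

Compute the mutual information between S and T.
Marginal P(S) (row sums):
  P(S=0) = 1/2 + 0 + 0 = 1/2
  P(S=1) = 0 + 3/16 + 0 = 3/16
  P(S=2) = 0 + 0 + 5/16 = 5/16
Marginal P(T) (column sums):
  P(T=0) = 1/2 + 0 + 0 = 1/2
  P(T=1) = 0 + 3/16 + 0 = 3/16
  P(T=2) = 0 + 0 + 5/16 = 5/16

H(S) = -[(1/2)·log₂(1/2) + (3/16)·log₂(3/16) + (5/16)·log₂(5/16)]
  = 0.5000 + 0.4528 + 0.5244
  = 1.4772 bits
H(T) = -[(1/2)·log₂(1/2) + (3/16)·log₂(3/16) + (5/16)·log₂(5/16)]
  = 0.5000 + 0.4528 + 0.5244
  = 1.4772 bits
H(S,T) = -[(1/2)·log₂(1/2) + (3/16)·log₂(3/16) + (5/16)·log₂(5/16)]
  = 0.5000 + 0.4528 + 0.5244
  = 1.4772 bits

I(S;T) = H(S) + H(T) - H(S,T)
  = 1.4772 + 1.4772 - 1.4772
  = 1.4772 bits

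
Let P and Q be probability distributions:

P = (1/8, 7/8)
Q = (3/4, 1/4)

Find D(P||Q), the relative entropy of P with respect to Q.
D(P||Q) = Σ P(i) log₂(P(i)/Q(i))
  i=0: (1/8) × log₂((1/8)/(3/4)) = (1/8) × log₂(1/6) = -0.3231
  i=1: (7/8) × log₂((7/8)/(1/4)) = (7/8) × log₂(7/2) = 1.5814
D(P||Q) = -0.3231 + 1.5814
  = 1.2583 bits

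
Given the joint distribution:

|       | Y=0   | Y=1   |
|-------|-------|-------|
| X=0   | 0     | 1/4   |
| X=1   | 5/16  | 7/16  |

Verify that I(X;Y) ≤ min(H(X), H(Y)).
Marginal P(X) (row sums):
  P(X=0) = 0 + 1/4 = 1/4
  P(X=1) = 5/16 + 7/16 = 3/4
Marginal P(Y) (column sums):
  P(Y=0) = 0 + 5/16 = 5/16
  P(Y=1) = 1/4 + 7/16 = 11/16

H(X) = -[(1/4)·log₂(1/4) + (3/4)·log₂(3/4)]
  = 0.5000 + 0.3113
  = 0.8113 bits
H(Y) = -[(5/16)·log₂(5/16) + (11/16)·log₂(11/16)]
  = 0.5244 + 0.3716
  = 0.8960 bits
H(X,Y) = -[(1/4)·log₂(1/4) + (5/16)·log₂(5/16) + (7/16)·log₂(7/16)]
  = 0.5000 + 0.5244 + 0.5218
  = 1.5462 bits

I(X;Y) = H(X) + H(Y) - H(X,Y)
  = 0.8113 + 0.8960 - 1.5462
  = 0.1611 bits

min(H(X), H(Y)) = min(0.8113, 0.8960) = 0.8113 bits
Since 0.1611 ≤ 0.8113, the bound is satisfied ✓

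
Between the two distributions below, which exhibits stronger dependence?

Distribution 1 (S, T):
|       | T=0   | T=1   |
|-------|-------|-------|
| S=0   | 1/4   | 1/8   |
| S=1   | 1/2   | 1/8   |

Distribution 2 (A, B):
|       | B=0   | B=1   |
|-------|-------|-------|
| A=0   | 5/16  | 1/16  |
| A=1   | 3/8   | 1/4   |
Distribution 1 (S, T):
Marginal P(S) (row sums):
  P(S=0) = 1/4 + 1/8 = 3/8
  P(S=1) = 1/2 + 1/8 = 5/8
Marginal P(T) (column sums):
  P(T=0) = 1/4 + 1/2 = 3/4
  P(T=1) = 1/8 + 1/8 = 1/4

H(S) = -[(3/8)·log₂(3/8) + (5/8)·log₂(5/8)]
  = 0.5306 + 0.4238
  = 0.9544 bits
H(T) = -[(3/4)·log₂(3/4) + (1/4)·log₂(1/4)]
  = 0.3113 + 0.5000
  = 0.8113 bits
H(S,T) = -[(1/4)·log₂(1/4) + (1/8)·log₂(1/8) + (1/2)·log₂(1/2) + (1/8)·log₂(1/8)]
  = 0.5000 + 0.3750 + 0.5000 + 0.3750
  = 1.7500 bits

I(S;T) = H(S) + H(T) - H(S,T)
  = 0.9544 + 0.8113 - 1.7500
  = 0.0157 bits

Distribution 2 (A, B):
Marginal P(A) (row sums):
  P(A=0) = 5/16 + 1/16 = 3/8
  P(A=1) = 3/8 + 1/4 = 5/8
Marginal P(B) (column sums):
  P(B=0) = 5/16 + 3/8 = 11/16
  P(B=1) = 1/16 + 1/4 = 5/16

H(A) = -[(3/8)·log₂(3/8) + (5/8)·log₂(5/8)]
  = 0.5306 + 0.4238
  = 0.9544 bits
H(B) = -[(11/16)·log₂(11/16) + (5/16)·log₂(5/16)]
  = 0.3716 + 0.5244
  = 0.8960 bits
H(A,B) = -[(5/16)·log₂(5/16) + (1/16)·log₂(1/16) + (3/8)·log₂(3/8) + (1/4)·log₂(1/4)]
  = 0.5244 + 0.2500 + 0.5306 + 0.5000
  = 1.8050 bits

I(A;B) = H(A) + H(B) - H(A,B)
  = 0.9544 + 0.8960 - 1.8050
  = 0.0454 bits

I(A;B) = 0.0454 bits > I(S;T) = 0.0157 bits, so (A, B) has the higher mutual information (stronger dependence).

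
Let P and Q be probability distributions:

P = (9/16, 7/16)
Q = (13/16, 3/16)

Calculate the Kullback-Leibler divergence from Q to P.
D(P||Q) = Σ P(i) log₂(P(i)/Q(i))
  i=0: (9/16) × log₂((9/16)/(13/16)) = (9/16) × log₂(9/13) = -0.2984
  i=1: (7/16) × log₂((7/16)/(3/16)) = (7/16) × log₂(7/3) = 0.5348
D(P||Q) = -0.2984 + 0.5348
  = 0.2364 bits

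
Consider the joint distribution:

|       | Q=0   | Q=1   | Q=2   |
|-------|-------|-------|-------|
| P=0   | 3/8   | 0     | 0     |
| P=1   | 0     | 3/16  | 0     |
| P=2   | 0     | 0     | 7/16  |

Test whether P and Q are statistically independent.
Marginal P(P) (row sums):
  P(P=0) = 3/8 + 0 + 0 = 3/8
  P(P=1) = 0 + 3/16 + 0 = 3/16
  P(P=2) = 0 + 0 + 7/16 = 7/16
Marginal P(Q) (column sums):
  P(Q=0) = 3/8 + 0 + 0 = 3/8
  P(Q=1) = 0 + 3/16 + 0 = 3/16
  P(Q=2) = 0 + 0 + 7/16 = 7/16

P and Q are independent iff P(P=i,Q=j) = P(P=i)·P(Q=j) for every cell.
  P(P=0)·P(Q=0) = 3/8 × 3/8 = 9/64, but P(P=0,Q=0) = 3/8 ✗

No, P and Q are not independent. Quantitatively, I(P;Q) > 0:

H(P) = -[(3/8)·log₂(3/8) + (3/16)·log₂(3/16) + (7/16)·log₂(7/16)]
  = 0.5306 + 0.4528 + 0.5218
  = 1.5052 bits
H(Q) = -[(3/8)·log₂(3/8) + (3/16)·log₂(3/16) + (7/16)·log₂(7/16)]
  = 0.5306 + 0.4528 + 0.5218
  = 1.5052 bits
H(P,Q) = -[(3/8)·log₂(3/8) + (3/16)·log₂(3/16) + (7/16)·log₂(7/16)]
  = 0.5306 + 0.4528 + 0.5218
  = 1.5052 bits
I(P;Q) = H(P) + H(Q) - H(P,Q) = 1.5052 + 1.5052 - 1.5052 = 1.5052 bits > 0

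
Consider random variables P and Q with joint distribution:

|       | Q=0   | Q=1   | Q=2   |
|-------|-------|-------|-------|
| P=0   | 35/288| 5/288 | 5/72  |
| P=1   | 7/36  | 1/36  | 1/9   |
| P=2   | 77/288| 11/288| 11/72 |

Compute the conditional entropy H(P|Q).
Marginal P(Q) (column sums):
  P(Q=0) = 35/288 + 7/36 + 77/288 = 7/12
  P(Q=1) = 5/288 + 1/36 + 11/288 = 1/12
  P(Q=2) = 5/72 + 1/9 + 11/72 = 1/3

H(P|Q) = -Σ P(P,Q)·log₂ P(P|Q), where P(P|Q) = P(P,Q) / P(Q)
  (P=0,Q=0): P(P|Q) = (35/288)/(7/12) = 5/24;  -(35/288)·log₂(5/24) = 0.2750
  (P=0,Q=1): P(P|Q) = (5/288)/(1/12) = 5/24;  -(5/288)·log₂(5/24) = 0.0393
  (P=0,Q=2): P(P|Q) = (5/72)/(1/3) = 5/24;  -(5/72)·log₂(5/24) = 0.1572
  (P=1,Q=0): P(P|Q) = (7/36)/(7/12) = 1/3;  -(7/36)·log₂(1/3) = 0.3082
  (P=1,Q=1): P(P|Q) = (1/36)/(1/12) = 1/3;  -(1/36)·log₂(1/3) = 0.0440
  (P=1,Q=2): P(P|Q) = (1/9)/(1/3) = 1/3;  -(1/9)·log₂(1/3) = 0.1761
  (P=2,Q=0): P(P|Q) = (77/288)/(7/12) = 11/24;  -(77/288)·log₂(11/24) = 0.3009
  (P=2,Q=1): P(P|Q) = (11/288)/(1/12) = 11/24;  -(11/288)·log₂(11/24) = 0.0430
  (P=2,Q=2): P(P|Q) = (11/72)/(1/3) = 11/24;  -(11/72)·log₂(11/24) = 0.1720
H(P|Q) = 0.2750 + 0.0393 + 0.1572 + 0.3082 + 0.0440 + 0.1761 + 0.3009 + 0.0430 + 0.1720
  = 1.5157 bits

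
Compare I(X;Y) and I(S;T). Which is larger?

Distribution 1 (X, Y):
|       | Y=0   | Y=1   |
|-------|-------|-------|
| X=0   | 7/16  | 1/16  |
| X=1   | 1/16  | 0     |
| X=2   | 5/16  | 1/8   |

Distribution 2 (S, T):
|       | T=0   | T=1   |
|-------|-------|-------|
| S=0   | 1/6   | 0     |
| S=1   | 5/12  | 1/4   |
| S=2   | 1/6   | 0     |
Distribution 1 (X, Y):
Marginal P(X) (row sums):
  P(X=0) = 7/16 + 1/16 = 1/2
  P(X=1) = 1/16 + 0 = 1/16
  P(X=2) = 5/16 + 1/8 = 7/16
Marginal P(Y) (column sums):
  P(Y=0) = 7/16 + 1/16 + 5/16 = 13/16
  P(Y=1) = 1/16 + 0 + 1/8 = 3/16

H(X) = -[(1/2)·log₂(1/2) + (1/16)·log₂(1/16) + (7/16)·log₂(7/16)]
  = 0.5000 + 0.2500 + 0.5218
  = 1.2718 bits
H(Y) = -[(13/16)·log₂(13/16) + (3/16)·log₂(3/16)]
  = 0.2434 + 0.4528
  = 0.6962 bits
H(X,Y) = -[(7/16)·log₂(7/16) + (1/16)·log₂(1/16) + (1/16)·log₂(1/16) + (5/16)·log₂(5/16) + (1/8)·log₂(1/8)]
  = 0.5218 + 0.2500 + 0.2500 + 0.5244 + 0.3750
  = 1.9212 bits

I(X;Y) = H(X) + H(Y) - H(X,Y)
  = 1.2718 + 0.6962 - 1.9212
  = 0.0468 bits

Distribution 2 (S, T):
Marginal P(S) (row sums):
  P(S=0) = 1/6 + 0 = 1/6
  P(S=1) = 5/12 + 1/4 = 2/3
  P(S=2) = 1/6 + 0 = 1/6
Marginal P(T) (column sums):
  P(T=0) = 1/6 + 5/12 + 1/6 = 3/4
  P(T=1) = 0 + 1/4 + 0 = 1/4

H(S) = -[(1/6)·log₂(1/6) + (2/3)·log₂(2/3) + (1/6)·log₂(1/6)]
  = 0.4308 + 0.3900 + 0.4308
  = 1.2516 bits
H(T) = -[(3/4)·log₂(3/4) + (1/4)·log₂(1/4)]
  = 0.3113 + 0.5000
  = 0.8113 bits
H(S,T) = -[(1/6)·log₂(1/6) + (5/12)·log₂(5/12) + (1/4)·log₂(1/4) + (1/6)·log₂(1/6)]
  = 0.4308 + 0.5263 + 0.5000 + 0.4308
  = 1.8879 bits

I(S;T) = H(S) + H(T) - H(S,T)
  = 1.2516 + 0.8113 - 1.8879
  = 0.1750 bits

I(S;T) = 0.1750 bits > I(X;Y) = 0.0468 bits, so (S, T) has the higher mutual information (stronger dependence).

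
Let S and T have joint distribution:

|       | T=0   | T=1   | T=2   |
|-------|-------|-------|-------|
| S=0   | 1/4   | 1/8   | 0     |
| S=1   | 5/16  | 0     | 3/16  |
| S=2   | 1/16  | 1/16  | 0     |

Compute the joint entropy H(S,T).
H(S,T) = -Σ P(S,T) log₂ P(S,T), summed over the non-zero cells:
H(S,T) = -[(1/4)·log₂(1/4) + (1/8)·log₂(1/8) + (5/16)·log₂(5/16) + (3/16)·log₂(3/16) + (1/16)·log₂(1/16) + (1/16)·log₂(1/16)]
  = 0.5000 + 0.3750 + 0.5244 + 0.4528 + 0.2500 + 0.2500
  = 2.3522 bits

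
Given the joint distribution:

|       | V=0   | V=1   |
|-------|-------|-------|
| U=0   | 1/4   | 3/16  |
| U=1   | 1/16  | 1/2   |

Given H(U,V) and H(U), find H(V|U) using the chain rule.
From the chain rule: H(U,V) = H(U) + H(V|U)
Therefore: H(V|U) = H(U,V) - H(U)

H(U,V) = -[(1/4)·log₂(1/4) + (3/16)·log₂(3/16) + (1/16)·log₂(1/16) + (1/2)·log₂(1/2)]
  = 0.5000 + 0.4528 + 0.2500 + 0.5000
  = 1.7028 bits
Marginal P(U) (row sums):
  P(U=0) = 1/4 + 3/16 = 7/16
  P(U=1) = 1/16 + 1/2 = 9/16
H(U) = -[(7/16)·log₂(7/16) + (9/16)·log₂(9/16)]
  = 0.5218 + 0.4669
  = 0.9887 bits

H(V|U) = 1.7028 - 0.9887 = 0.7141 bits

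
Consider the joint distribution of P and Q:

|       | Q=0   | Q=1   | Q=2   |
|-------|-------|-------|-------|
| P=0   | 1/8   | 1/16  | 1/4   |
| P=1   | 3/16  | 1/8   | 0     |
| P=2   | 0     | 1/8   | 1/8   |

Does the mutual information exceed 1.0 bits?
Marginal P(P) (row sums):
  P(P=0) = 1/8 + 1/16 + 1/4 = 7/16
  P(P=1) = 3/16 + 1/8 + 0 = 5/16
  P(P=2) = 0 + 1/8 + 1/8 = 1/4
Marginal P(Q) (column sums):
  P(Q=0) = 1/8 + 3/16 + 0 = 5/16
  P(Q=1) = 1/16 + 1/8 + 1/8 = 5/16
  P(Q=2) = 1/4 + 0 + 1/8 = 3/8

H(P) = -[(7/16)·log₂(7/16) + (5/16)·log₂(5/16) + (1/4)·log₂(1/4)]
  = 0.5218 + 0.5244 + 0.5000
  = 1.5462 bits
H(Q) = -[(5/16)·log₂(5/16) + (5/16)·log₂(5/16) + (3/8)·log₂(3/8)]
  = 0.5244 + 0.5244 + 0.5306
  = 1.5794 bits
H(P,Q) = -[(1/8)·log₂(1/8) + (1/16)·log₂(1/16) + (1/4)·log₂(1/4) + (3/16)·log₂(3/16) + (1/8)·log₂(1/8) + (1/8)·log₂(1/8) + (1/8)·log₂(1/8)]
  = 0.3750 + 0.2500 + 0.5000 + 0.4528 + 0.3750 + 0.3750 + 0.3750
  = 2.7028 bits

I(P;Q) = H(P) + H(Q) - H(P,Q)
  = 1.5462 + 1.5794 - 2.7028
  = 0.4228 bits

No. I(P;Q) = 0.4228 bits, which is ≤ 1.0 bits.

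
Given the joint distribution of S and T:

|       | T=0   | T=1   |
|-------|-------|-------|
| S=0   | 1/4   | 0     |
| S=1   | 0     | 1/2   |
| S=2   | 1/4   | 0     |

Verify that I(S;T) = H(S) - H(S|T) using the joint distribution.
Left side, from I(S;T) = H(S) + H(T) - H(S,T):
Marginal P(S) (row sums):
  P(S=0) = 1/4 + 0 = 1/4
  P(S=1) = 0 + 1/2 = 1/2
  P(S=2) = 1/4 + 0 = 1/4
Marginal P(T) (column sums):
  P(T=0) = 1/4 + 0 + 1/4 = 1/2
  P(T=1) = 0 + 1/2 + 0 = 1/2

H(S) = -[(1/4)·log₂(1/4) + (1/2)·log₂(1/2) + (1/4)·log₂(1/4)]
  = 0.5000 + 0.5000 + 0.5000
  = 1.5000 bits
H(T) = -[(1/2)·log₂(1/2) + (1/2)·log₂(1/2)]
  = 0.5000 + 0.5000
  = 1.0000 bits
H(S,T) = -[(1/4)·log₂(1/4) + (1/2)·log₂(1/2) + (1/4)·log₂(1/4)]
  = 0.5000 + 0.5000 + 0.5000
  = 1.5000 bits

I(S;T) = H(S) + H(T) - H(S,T)
  = 1.5000 + 1.0000 - 1.5000
  = 1.0000 bits

Right side, with H(S|T) computed directly from the conditional probabilities:
H(S|T) = -Σ P(S,T)·log₂ P(S|T), where P(S|T) = P(S,T) / P(T)
  (cells with P(S,T) = 0 contribute 0)
  (S=0,T=0): P(S|T) = (1/4)/(1/2) = 1/2;  -(1/4)·log₂(1/2) = 0.2500
  (S=1,T=1): P(S|T) = (1/2)/(1/2) = 1;  -(1/2)·log₂(1) = 0.0000
  (S=2,T=0): P(S|T) = (1/4)/(1/2) = 1/2;  -(1/4)·log₂(1/2) = 0.2500
H(S|T) = 0.2500 + 0.0000 + 0.2500
  = 0.5000 bits
H(S) - H(S|T) = 1.5000 - 0.5000 = 1.0000 bits

Both sides equal 1.0000 bits, so I(S;T) = H(S) - H(S|T) ✓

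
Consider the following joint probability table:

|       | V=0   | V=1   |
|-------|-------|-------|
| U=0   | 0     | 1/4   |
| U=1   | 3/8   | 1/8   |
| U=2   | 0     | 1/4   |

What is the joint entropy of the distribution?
H(U,V) = -Σ P(U,V) log₂ P(U,V), summed over the non-zero cells:
H(U,V) = -[(1/4)·log₂(1/4) + (3/8)·log₂(3/8) + (1/8)·log₂(1/8) + (1/4)·log₂(1/4)]
  = 0.5000 + 0.5306 + 0.3750 + 0.5000
  = 1.9056 bits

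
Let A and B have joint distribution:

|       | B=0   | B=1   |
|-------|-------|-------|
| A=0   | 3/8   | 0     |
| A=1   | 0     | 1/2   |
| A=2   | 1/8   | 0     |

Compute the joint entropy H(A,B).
H(A,B) = -Σ P(A,B) log₂ P(A,B), summed over the non-zero cells:
H(A,B) = -[(3/8)·log₂(3/8) + (1/2)·log₂(1/2) + (1/8)·log₂(1/8)]
  = 0.5306 + 0.5000 + 0.3750
  = 1.4056 bits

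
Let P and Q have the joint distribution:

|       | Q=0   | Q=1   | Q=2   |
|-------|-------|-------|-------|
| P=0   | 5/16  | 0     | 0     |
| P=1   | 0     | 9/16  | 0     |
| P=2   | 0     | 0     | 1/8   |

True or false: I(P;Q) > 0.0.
Marginal P(P) (row sums):
  P(P=0) = 5/16 + 0 + 0 = 5/16
  P(P=1) = 0 + 9/16 + 0 = 9/16
  P(P=2) = 0 + 0 + 1/8 = 1/8
Marginal P(Q) (column sums):
  P(Q=0) = 5/16 + 0 + 0 = 5/16
  P(Q=1) = 0 + 9/16 + 0 = 9/16
  P(Q=2) = 0 + 0 + 1/8 = 1/8

H(P) = -[(5/16)·log₂(5/16) + (9/16)·log₂(9/16) + (1/8)·log₂(1/8)]
  = 0.5244 + 0.4669 + 0.3750
  = 1.3663 bits
H(Q) = -[(5/16)·log₂(5/16) + (9/16)·log₂(9/16) + (1/8)·log₂(1/8)]
  = 0.5244 + 0.4669 + 0.3750
  = 1.3663 bits
H(P,Q) = -[(5/16)·log₂(5/16) + (9/16)·log₂(9/16) + (1/8)·log₂(1/8)]
  = 0.5244 + 0.4669 + 0.3750
  = 1.3663 bits

I(P;Q) = H(P) + H(Q) - H(P,Q)
  = 1.3663 + 1.3663 - 1.3663
  = 1.3663 bits

True. I(P;Q) = 1.3663 bits, which is > 0.0 bits.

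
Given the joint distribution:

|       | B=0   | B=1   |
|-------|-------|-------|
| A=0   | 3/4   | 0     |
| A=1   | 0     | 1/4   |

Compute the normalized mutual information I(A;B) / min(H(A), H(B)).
Marginal P(A) (row sums):
  P(A=0) = 3/4 + 0 = 3/4
  P(A=1) = 0 + 1/4 = 1/4
Marginal P(B) (column sums):
  P(B=0) = 3/4 + 0 = 3/4
  P(B=1) = 0 + 1/4 = 1/4

H(A) = -[(3/4)·log₂(3/4) + (1/4)·log₂(1/4)]
  = 0.3113 + 0.5000
  = 0.8113 bits
H(B) = -[(3/4)·log₂(3/4) + (1/4)·log₂(1/4)]
  = 0.3113 + 0.5000
  = 0.8113 bits
H(A,B) = -[(3/4)·log₂(3/4) + (1/4)·log₂(1/4)]
  = 0.3113 + 0.5000
  = 0.8113 bits

I(A;B) = H(A) + H(B) - H(A,B)
  = 0.8113 + 0.8113 - 0.8113
  = 0.8113 bits

min(H(A), H(B)) = min(0.8113, 0.8113) = 0.8113 bits
Normalized MI = 0.8113 / 0.8113 = 1.0000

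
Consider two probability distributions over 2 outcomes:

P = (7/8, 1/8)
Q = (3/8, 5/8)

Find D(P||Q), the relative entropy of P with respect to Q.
D(P||Q) = Σ P(i) log₂(P(i)/Q(i))
  i=0: (7/8) × log₂((7/8)/(3/8)) = (7/8) × log₂(7/3) = 1.0696
  i=1: (1/8) × log₂((1/8)/(5/8)) = (1/8) × log₂(1/5) = -0.2902
D(P||Q) = 1.0696 - 0.2902
  = 0.7794 bits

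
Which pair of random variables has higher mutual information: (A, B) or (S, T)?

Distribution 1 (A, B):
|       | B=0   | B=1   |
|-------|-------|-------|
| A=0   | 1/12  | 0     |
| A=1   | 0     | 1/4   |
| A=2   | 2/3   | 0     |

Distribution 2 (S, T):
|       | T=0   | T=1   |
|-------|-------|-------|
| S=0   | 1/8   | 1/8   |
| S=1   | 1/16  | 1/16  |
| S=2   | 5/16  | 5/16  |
Distribution 1 (A, B):
Marginal P(A) (row sums):
  P(A=0) = 1/12 + 0 = 1/12
  P(A=1) = 0 + 1/4 = 1/4
  P(A=2) = 2/3 + 0 = 2/3
Marginal P(B) (column sums):
  P(B=0) = 1/12 + 0 + 2/3 = 3/4
  P(B=1) = 0 + 1/4 + 0 = 1/4

H(A) = -[(1/12)·log₂(1/12) + (1/4)·log₂(1/4) + (2/3)·log₂(2/3)]
  = 0.2987 + 0.5000 + 0.3900
  = 1.1887 bits
H(B) = -[(3/4)·log₂(3/4) + (1/4)·log₂(1/4)]
  = 0.3113 + 0.5000
  = 0.8113 bits
H(A,B) = -[(1/12)·log₂(1/12) + (1/4)·log₂(1/4) + (2/3)·log₂(2/3)]
  = 0.2987 + 0.5000 + 0.3900
  = 1.1887 bits

I(A;B) = H(A) + H(B) - H(A,B)
  = 1.1887 + 0.8113 - 1.1887
  = 0.8113 bits

Distribution 2 (S, T):
Marginal P(S) (row sums):
  P(S=0) = 1/8 + 1/8 = 1/4
  P(S=1) = 1/16 + 1/16 = 1/8
  P(S=2) = 5/16 + 5/16 = 5/8
Marginal P(T) (column sums):
  P(T=0) = 1/8 + 1/16 + 5/16 = 1/2
  P(T=1) = 1/8 + 1/16 + 5/16 = 1/2

H(S) = -[(1/4)·log₂(1/4) + (1/8)·log₂(1/8) + (5/8)·log₂(5/8)]
  = 0.5000 + 0.3750 + 0.4238
  = 1.2988 bits
H(T) = -[(1/2)·log₂(1/2) + (1/2)·log₂(1/2)]
  = 0.5000 + 0.5000
  = 1.0000 bits
H(S,T) = -[(1/8)·log₂(1/8) + (1/8)·log₂(1/8) + (1/16)·log₂(1/16) + (1/16)·log₂(1/16) + (5/16)·log₂(5/16) + (5/16)·log₂(5/16)]
  = 0.3750 + 0.3750 + 0.2500 + 0.2500 + 0.5244 + 0.5244
  = 2.2988 bits

I(S;T) = H(S) + H(T) - H(S,T)
  = 1.2988 + 1.0000 - 2.2988
  = 0.0000 bits

I(A;B) = 0.8113 bits > I(S;T) = 0.0000 bits, so (A, B) has the higher mutual information (stronger dependence).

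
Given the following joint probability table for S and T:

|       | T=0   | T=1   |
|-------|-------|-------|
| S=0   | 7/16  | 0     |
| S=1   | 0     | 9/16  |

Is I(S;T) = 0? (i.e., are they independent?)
Marginal P(S) (row sums):
  P(S=0) = 7/16 + 0 = 7/16
  P(S=1) = 0 + 9/16 = 9/16
Marginal P(T) (column sums):
  P(T=0) = 7/16 + 0 = 7/16
  P(T=1) = 0 + 9/16 = 9/16

S and T are independent iff P(S=i,T=j) = P(S=i)·P(T=j) for every cell.
  P(S=0)·P(T=0) = 7/16 × 7/16 = 49/256, but P(S=0,T=0) = 7/16 ✗

No, S and T are not independent. Quantitatively, I(S;T) > 0:

H(S) = -[(7/16)·log₂(7/16) + (9/16)·log₂(9/16)]
  = 0.5218 + 0.4669
  = 0.9887 bits
H(T) = -[(7/16)·log₂(7/16) + (9/16)·log₂(9/16)]
  = 0.5218 + 0.4669
  = 0.9887 bits
H(S,T) = -[(7/16)·log₂(7/16) + (9/16)·log₂(9/16)]
  = 0.5218 + 0.4669
  = 0.9887 bits
I(S;T) = H(S) + H(T) - H(S,T) = 0.9887 + 0.9887 - 0.9887 = 0.9887 bits > 0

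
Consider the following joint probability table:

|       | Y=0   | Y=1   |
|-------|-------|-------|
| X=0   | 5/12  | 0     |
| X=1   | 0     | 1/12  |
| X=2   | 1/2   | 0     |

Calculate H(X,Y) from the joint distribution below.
H(X,Y) = -Σ P(X,Y) log₂ P(X,Y), summed over the non-zero cells:
H(X,Y) = -[(5/12)·log₂(5/12) + (1/12)·log₂(1/12) + (1/2)·log₂(1/2)]
  = 0.5263 + 0.2987 + 0.5000
  = 1.3250 bits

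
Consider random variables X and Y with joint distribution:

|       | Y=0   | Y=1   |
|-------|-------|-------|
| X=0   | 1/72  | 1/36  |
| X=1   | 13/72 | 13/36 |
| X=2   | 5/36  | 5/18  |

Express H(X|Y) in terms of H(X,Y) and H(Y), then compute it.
H(X|Y) = H(X,Y) - H(Y)

Marginal P(Y) (column sums):
  P(Y=0) = 1/72 + 13/72 + 5/36 = 1/3
  P(Y=1) = 1/36 + 13/36 + 5/18 = 2/3

H(X,Y) = -[(1/72)·log₂(1/72) + (1/36)·log₂(1/36) + (13/72)·log₂(13/72) + (13/36)·log₂(13/36) + (5/36)·log₂(5/36) + (5/18)·log₂(5/18)]
  = 0.0857 + 0.1436 + 0.4459 + 0.5306 + 0.3956 + 0.5133
  = 2.1147 bits
H(Y) = -[(1/3)·log₂(1/3) + (2/3)·log₂(2/3)]
  = 0.5283 + 0.3900
  = 0.9183 bits

H(X|Y) = 2.1147 - 0.9183 = 1.1964 bits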